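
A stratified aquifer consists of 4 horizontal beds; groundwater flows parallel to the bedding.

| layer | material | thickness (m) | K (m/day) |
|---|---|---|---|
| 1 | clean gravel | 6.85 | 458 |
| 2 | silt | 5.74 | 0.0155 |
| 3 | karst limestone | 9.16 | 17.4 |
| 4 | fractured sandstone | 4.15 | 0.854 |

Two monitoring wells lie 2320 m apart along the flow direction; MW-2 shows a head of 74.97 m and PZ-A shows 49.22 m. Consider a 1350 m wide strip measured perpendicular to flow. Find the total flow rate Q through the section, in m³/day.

Flow is parallel to layering, so each bed carries its own Darcy discharge and the transmissivities add.
Σ(K_i·b_i) = 458×6.85 + 0.0155×5.74 + 17.4×9.16 + 0.854×4.15 = 3300 m²/day.
Hydraulic gradient i = (74.97 − 49.22) / 2320 = 25.75 / 2320 = 0.01110.
Q = Σ(K_i·b_i) · W · i = 3300 × 1350 × 0.01110 = 49451 m³/day.

49500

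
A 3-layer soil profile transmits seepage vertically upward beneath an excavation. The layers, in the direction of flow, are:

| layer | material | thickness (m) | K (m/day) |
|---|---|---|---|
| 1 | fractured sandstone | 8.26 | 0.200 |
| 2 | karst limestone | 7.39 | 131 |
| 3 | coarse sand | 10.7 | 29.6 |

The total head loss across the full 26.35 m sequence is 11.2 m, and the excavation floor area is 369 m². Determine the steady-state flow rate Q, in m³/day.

99.1

Flow is perpendicular to layering, so the layers act in series and the equivalent K is the thickness-weighted harmonic mean.
Total thickness L = 8.26 + 7.39 + 10.7 = 26.35 m.
Σ(b_i/K_i) = 8.26/0.200 + 7.39/131 + 10.7/29.6 = 41.72 d.
K_eq = L / Σ(b_i/K_i) = 26.35 / 41.72 = 0.6316 m/day.
Q = K_eq · A · (Δh/L) = 0.6316 × 369 × (11.2/26.35) = 99.07 m³/day.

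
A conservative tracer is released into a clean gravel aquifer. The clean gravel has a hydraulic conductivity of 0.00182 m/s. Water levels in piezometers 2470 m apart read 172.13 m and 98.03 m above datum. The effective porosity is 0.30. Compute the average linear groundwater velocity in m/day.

15.7

Convert K: 0.00182 m/s × 86400 = 157.2 m/day.
Hydraulic gradient i = (172.13 − 98.03) / 2470 = 74.1 / 2470 = 0.03000.
Darcy flux q = K · i = 157.2 × 0.03000 = 4.717 m/day.
Seepage velocity v = q / n_e = 4.717 / 0.30 = 15.72 m/day.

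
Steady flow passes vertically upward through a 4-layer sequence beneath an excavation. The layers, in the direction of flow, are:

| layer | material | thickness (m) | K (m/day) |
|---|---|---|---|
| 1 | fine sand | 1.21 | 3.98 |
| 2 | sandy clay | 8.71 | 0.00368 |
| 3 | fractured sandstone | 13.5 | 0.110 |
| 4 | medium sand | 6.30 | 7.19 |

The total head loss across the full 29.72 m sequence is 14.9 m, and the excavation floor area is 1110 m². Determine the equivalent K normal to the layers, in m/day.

0.0119

Flow is perpendicular to layering, so the layers act in series and the equivalent K is the thickness-weighted harmonic mean.
Total thickness L = 1.21 + 8.71 + 13.5 + 6.30 = 29.72 m.
Σ(b_i/K_i) = 1.21/3.98 + 8.71/0.00368 + 13.5/0.110 + 6.30/7.19 = 2491 d.
K_eq = L / Σ(b_i/K_i) = 29.72 / 2491 = 0.01193 m/day.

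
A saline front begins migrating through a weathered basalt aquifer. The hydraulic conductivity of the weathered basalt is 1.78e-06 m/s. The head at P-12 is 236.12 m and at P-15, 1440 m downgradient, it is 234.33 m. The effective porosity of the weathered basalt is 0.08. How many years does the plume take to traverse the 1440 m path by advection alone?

1650

Convert K: 1.78e-06 m/s × 86400 = 0.1538 m/day.
Hydraulic gradient i = (236.12 − 234.33) / 1440 = 1.79 / 1440 = 0.001243.
Darcy flux q = K · i = 0.1538 × 0.001243 = 0.0001912 m/day.
Seepage velocity v = q / n_e = 0.0001912 / 0.08 = 0.002390 m/day.
Travel time t = L / v = 1440 / 0.002390 = 6.026e+05 days = 1650 years.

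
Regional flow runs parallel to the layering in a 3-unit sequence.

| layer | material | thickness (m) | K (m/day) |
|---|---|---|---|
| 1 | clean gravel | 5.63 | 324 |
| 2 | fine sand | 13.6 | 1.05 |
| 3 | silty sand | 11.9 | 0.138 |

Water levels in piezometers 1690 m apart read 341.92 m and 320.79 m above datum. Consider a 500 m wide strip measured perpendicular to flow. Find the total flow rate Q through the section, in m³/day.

Flow is parallel to layering, so each bed carries its own Darcy discharge and the transmissivities add.
Σ(K_i·b_i) = 324×5.63 + 1.05×13.6 + 0.138×11.9 = 1840 m²/day.
Hydraulic gradient i = (341.92 − 320.79) / 1690 = 21.13 / 1690 = 0.01250.
Q = Σ(K_i·b_i) · W · i = 1840 × 500 × 0.01250 = 11503 m³/day.

11500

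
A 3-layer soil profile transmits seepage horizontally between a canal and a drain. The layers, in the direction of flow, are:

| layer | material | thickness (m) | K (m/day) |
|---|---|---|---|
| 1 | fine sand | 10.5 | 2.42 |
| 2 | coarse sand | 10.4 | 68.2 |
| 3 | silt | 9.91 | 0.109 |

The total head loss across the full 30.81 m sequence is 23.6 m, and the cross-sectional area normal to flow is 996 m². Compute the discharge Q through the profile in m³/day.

Flow is perpendicular to layering, so the layers act in series and the equivalent K is the thickness-weighted harmonic mean.
Total thickness L = 10.5 + 10.4 + 9.91 = 30.81 m.
Σ(b_i/K_i) = 10.5/2.42 + 10.4/68.2 + 9.91/0.109 = 95.41 d.
K_eq = L / Σ(b_i/K_i) = 30.81 / 95.41 = 0.3229 m/day.
Q = K_eq · A · (Δh/L) = 0.3229 × 996 × (23.6/30.81) = 246.4 m³/day.

246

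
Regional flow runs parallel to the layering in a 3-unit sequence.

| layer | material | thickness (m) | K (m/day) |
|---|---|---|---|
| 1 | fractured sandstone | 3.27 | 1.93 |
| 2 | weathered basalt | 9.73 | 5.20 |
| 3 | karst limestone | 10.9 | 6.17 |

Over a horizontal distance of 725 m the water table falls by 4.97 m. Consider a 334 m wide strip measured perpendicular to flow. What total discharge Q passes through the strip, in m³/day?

284

Flow is parallel to layering, so each bed carries its own Darcy discharge and the transmissivities add.
Σ(K_i·b_i) = 1.93×3.27 + 5.20×9.73 + 6.17×10.9 = 124.2 m²/day.
Hydraulic gradient i = Δh / L = 4.97 / 725 = 0.006855.
Q = Σ(K_i·b_i) · W · i = 124.2 × 334 × 0.006855 = 284.3 m³/day.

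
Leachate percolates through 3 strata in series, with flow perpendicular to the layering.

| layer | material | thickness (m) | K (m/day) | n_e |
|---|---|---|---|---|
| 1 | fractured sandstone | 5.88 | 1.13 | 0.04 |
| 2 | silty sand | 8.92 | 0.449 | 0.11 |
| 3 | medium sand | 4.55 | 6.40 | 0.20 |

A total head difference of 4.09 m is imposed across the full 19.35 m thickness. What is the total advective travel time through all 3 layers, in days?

With flow normal to the layers, continuity requires the same specific discharge q through every layer.
Σ(b_i/K_i) = 5.88/1.13 + 8.92/0.449 + 4.55/6.40 = 25.78 d.
q = Δh / Σ(b_i/K_i) = 4.09 / 25.78 = 0.1586 m/day.
In each layer the seepage velocity is v_i = q/n_i, so the layer transit time is t_i = b_i·n_i / q:
  layer 1 (fractured sandstone): t_1 = 5.88 × 0.04 / 0.1586 = 1.483 d
  layer 2 (silty sand): t_2 = 8.92 × 0.11 / 0.1586 = 6.185 d
  layer 3 (medium sand): t_3 = 4.55 × 0.20 / 0.1586 = 5.736 d
Total t = Σ t_i = 13.40 days.

13.4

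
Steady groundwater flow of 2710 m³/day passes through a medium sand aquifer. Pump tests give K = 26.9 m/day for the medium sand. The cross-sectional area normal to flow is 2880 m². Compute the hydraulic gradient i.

0.0350

From Q = K·A·i, i = Q / (K·A) = 2710 / (26.90 × 2880) = 0.03498.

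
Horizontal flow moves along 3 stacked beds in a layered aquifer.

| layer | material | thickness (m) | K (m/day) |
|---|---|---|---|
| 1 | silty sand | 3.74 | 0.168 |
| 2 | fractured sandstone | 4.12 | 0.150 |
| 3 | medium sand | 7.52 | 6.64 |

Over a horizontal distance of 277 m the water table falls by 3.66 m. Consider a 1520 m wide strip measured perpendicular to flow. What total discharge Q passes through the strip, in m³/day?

Flow is parallel to layering, so each bed carries its own Darcy discharge and the transmissivities add.
Σ(K_i·b_i) = 0.168×3.74 + 0.150×4.12 + 6.64×7.52 = 51.18 m²/day.
Hydraulic gradient i = Δh / L = 3.66 / 277 = 0.01321.
Q = Σ(K_i·b_i) · W · i = 51.18 × 1520 × 0.01321 = 1028 m³/day.

1030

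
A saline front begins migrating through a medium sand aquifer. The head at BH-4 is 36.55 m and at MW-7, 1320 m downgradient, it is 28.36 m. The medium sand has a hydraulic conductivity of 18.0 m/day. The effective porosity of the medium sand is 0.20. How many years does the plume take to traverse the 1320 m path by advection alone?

Hydraulic gradient i = (36.55 − 28.36) / 1320 = 8.19 / 1320 = 0.006205.
Darcy flux q = K · i = 18.00 × 0.006205 = 0.1117 m/day.
Seepage velocity v = q / n_e = 0.1117 / 0.20 = 0.5584 m/day.
Travel time t = L / v = 1320 / 0.5584 = 2364 days = 6.472 years.

6.47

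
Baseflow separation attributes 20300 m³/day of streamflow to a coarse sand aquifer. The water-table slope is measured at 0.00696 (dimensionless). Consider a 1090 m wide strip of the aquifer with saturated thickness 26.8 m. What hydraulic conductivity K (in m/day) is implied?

Cross-sectional area A = 1090 × 26.8 = 29212 m².
Hydraulic gradient i = 0.00696.
From Q = K·A·i, K = Q / (A·i) = 20300 / (29212 × 0.006960) = 99.84 m/day.

99.8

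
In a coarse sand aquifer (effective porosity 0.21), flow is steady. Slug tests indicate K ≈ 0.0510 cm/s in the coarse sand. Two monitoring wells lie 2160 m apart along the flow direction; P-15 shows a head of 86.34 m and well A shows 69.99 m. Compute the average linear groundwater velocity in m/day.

Convert K: 0.0510 cm/s × 864 = 44.06 m/day.
Hydraulic gradient i = (86.34 − 69.99) / 2160 = 16.35 / 2160 = 0.007569.
Darcy flux q = K · i = 44.06 × 0.007569 = 0.3335 m/day.
Seepage velocity v = q / n_e = 0.3335 / 0.21 = 1.588 m/day.

1.59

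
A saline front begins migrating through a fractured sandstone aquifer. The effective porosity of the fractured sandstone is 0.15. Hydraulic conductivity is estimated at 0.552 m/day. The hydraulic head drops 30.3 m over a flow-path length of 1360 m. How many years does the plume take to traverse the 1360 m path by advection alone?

Hydraulic gradient i = Δh / L = 30.3 / 1360 = 0.02228.
Darcy flux q = K · i = 0.5520 × 0.02228 = 0.01230 m/day.
Seepage velocity v = q / n_e = 0.01230 / 0.15 = 0.08199 m/day.
Travel time t = L / v = 1360 / 0.08199 = 16588 days = 45.41 years.

45.4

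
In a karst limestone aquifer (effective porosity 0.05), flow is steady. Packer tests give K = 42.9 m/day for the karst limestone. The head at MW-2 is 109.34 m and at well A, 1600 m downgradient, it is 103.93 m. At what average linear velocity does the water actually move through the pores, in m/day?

Hydraulic gradient i = (109.34 − 103.93) / 1600 = 5.41 / 1600 = 0.003381.
Darcy flux q = K · i = 42.90 × 0.003381 = 0.1451 m/day.
Seepage velocity v = q / n_e = 0.1451 / 0.05 = 2.901 m/day.

2.90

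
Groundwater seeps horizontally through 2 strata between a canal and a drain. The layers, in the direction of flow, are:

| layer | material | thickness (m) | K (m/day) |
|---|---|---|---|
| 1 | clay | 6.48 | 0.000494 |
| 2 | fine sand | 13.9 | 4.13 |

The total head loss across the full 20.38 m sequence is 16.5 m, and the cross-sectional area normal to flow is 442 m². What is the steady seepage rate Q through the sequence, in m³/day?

Flow is perpendicular to layering, so the layers act in series and the equivalent K is the thickness-weighted harmonic mean.
Total thickness L = 6.48 + 13.9 = 20.38 m.
Σ(b_i/K_i) = 6.48/0.000494 + 13.9/4.13 = 13121 d.
K_eq = L / Σ(b_i/K_i) = 20.38 / 13121 = 0.001553 m/day.
Q = K_eq · A · (Δh/L) = 0.001553 × 442 × (16.5/20.38) = 0.5558 m³/day.

0.556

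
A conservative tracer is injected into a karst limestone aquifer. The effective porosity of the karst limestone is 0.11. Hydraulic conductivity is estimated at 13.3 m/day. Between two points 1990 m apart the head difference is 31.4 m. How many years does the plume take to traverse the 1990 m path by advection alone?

Hydraulic gradient i = Δh / L = 31.4 / 1990 = 0.01578.
Darcy flux q = K · i = 13.30 × 0.01578 = 0.2099 m/day.
Seepage velocity v = q / n_e = 0.2099 / 0.11 = 1.908 m/day.
Travel time t = L / v = 1990 / 1.908 = 1043 days = 2.856 years.

2.86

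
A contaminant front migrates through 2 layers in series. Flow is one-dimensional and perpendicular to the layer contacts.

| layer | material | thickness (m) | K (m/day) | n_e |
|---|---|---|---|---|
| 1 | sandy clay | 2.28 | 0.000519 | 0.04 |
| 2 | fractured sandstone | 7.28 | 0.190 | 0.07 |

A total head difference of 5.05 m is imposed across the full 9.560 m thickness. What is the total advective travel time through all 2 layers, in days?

527

With flow normal to the layers, continuity requires the same specific discharge q through every layer.
Σ(b_i/K_i) = 2.28/0.000519 + 7.28/0.190 = 4431 d.
q = Δh / Σ(b_i/K_i) = 5.05 / 4431 = 0.001140 m/day.
In each layer the seepage velocity is v_i = q/n_i, so the layer transit time is t_i = b_i·n_i / q:
  layer 1 (sandy clay): t_1 = 2.28 × 0.04 / 0.001140 = 80.03 d
  layer 2 (fractured sandstone): t_2 = 7.28 × 0.07 / 0.001140 = 447.2 d
Total t = Σ t_i = 527.2 days.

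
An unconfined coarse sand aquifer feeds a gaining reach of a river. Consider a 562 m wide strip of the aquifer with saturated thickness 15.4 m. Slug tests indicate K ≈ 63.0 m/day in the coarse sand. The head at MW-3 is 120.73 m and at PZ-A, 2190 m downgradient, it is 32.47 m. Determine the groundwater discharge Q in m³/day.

22000

Cross-sectional area A = 562 × 15.4 = 8655 m².
Hydraulic gradient i = (120.73 − 32.47) / 2190 = 88.26 / 2190 = 0.04030.
Darcy's law: Q = K · A · i = 63.00 × 8655 × 0.04030 = 21974 m³/day.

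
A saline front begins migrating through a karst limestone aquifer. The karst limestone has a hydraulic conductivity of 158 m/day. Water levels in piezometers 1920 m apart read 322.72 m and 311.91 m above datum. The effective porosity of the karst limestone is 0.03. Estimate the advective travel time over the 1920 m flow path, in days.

Hydraulic gradient i = (322.72 − 311.91) / 1920 = 10.81 / 1920 = 0.005630.
Darcy flux q = K · i = 158.0 × 0.005630 = 0.8896 m/day.
Seepage velocity v = q / n_e = 0.8896 / 0.03 = 29.65 m/day.
Travel time t = L / v = 1920 / 29.65 = 64.75 days.

64.8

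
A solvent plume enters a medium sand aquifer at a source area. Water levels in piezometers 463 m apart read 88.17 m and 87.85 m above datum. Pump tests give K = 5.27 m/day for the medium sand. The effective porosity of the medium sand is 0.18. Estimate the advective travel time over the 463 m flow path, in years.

62.6

Hydraulic gradient i = (88.17 − 87.85) / 463 = 0.32 / 463 = 0.0006911.
Darcy flux q = K · i = 5.270 × 0.0006911 = 0.003642 m/day.
Seepage velocity v = q / n_e = 0.003642 / 0.18 = 0.02024 m/day.
Travel time t = L / v = 463 / 0.02024 = 22881 days = 62.64 years.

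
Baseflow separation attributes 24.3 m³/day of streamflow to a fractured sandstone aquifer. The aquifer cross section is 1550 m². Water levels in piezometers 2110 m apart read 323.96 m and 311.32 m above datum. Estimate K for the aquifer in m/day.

Hydraulic gradient i = (323.96 − 311.32) / 2110 = 12.64 / 2110 = 0.005991.
From Q = K·A·i, K = Q / (A·i) = 24.3 / (1550 × 0.005991) = 2.617 m/day.

2.62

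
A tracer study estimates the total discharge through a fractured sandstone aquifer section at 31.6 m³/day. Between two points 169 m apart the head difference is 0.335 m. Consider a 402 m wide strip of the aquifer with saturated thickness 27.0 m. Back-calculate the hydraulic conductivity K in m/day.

Cross-sectional area A = 402 × 27.0 = 10854 m².
Hydraulic gradient i = Δh / L = 0.335 / 169 = 0.001982.
From Q = K·A·i, K = Q / (A·i) = 31.6 / (10854 × 0.001982) = 1.469 m/day.

1.47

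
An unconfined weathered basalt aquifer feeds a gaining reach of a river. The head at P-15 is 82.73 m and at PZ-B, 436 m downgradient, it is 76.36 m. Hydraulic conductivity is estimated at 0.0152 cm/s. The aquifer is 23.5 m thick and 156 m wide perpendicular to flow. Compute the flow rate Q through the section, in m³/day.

Convert K: 0.0152 cm/s × 864 = 13.13 m/day.
Cross-sectional area A = 156 × 23.5 = 3666 m².
Hydraulic gradient i = (82.73 − 76.36) / 436 = 6.37 / 436 = 0.01461.
Darcy's law: Q = K · A · i = 13.13 × 3666 × 0.01461 = 703.4 m³/day.

703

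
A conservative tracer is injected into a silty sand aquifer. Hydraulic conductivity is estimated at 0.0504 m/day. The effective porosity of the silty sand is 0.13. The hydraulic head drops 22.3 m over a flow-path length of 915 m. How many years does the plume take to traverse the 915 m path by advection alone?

265

Hydraulic gradient i = Δh / L = 22.3 / 915 = 0.02437.
Darcy flux q = K · i = 0.05040 × 0.02437 = 0.001228 m/day.
Seepage velocity v = q / n_e = 0.001228 / 0.13 = 0.009449 m/day.
Travel time t = L / v = 915 / 0.009449 = 96839 days = 265.1 years.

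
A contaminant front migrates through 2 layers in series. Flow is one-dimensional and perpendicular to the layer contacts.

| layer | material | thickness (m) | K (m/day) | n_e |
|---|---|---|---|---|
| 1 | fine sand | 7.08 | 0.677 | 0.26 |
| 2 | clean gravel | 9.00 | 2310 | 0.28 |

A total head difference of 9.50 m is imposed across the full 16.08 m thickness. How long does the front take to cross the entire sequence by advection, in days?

4.80

With flow normal to the layers, continuity requires the same specific discharge q through every layer.
Σ(b_i/K_i) = 7.08/0.677 + 9.00/2310 = 10.46 d.
q = Δh / Σ(b_i/K_i) = 9.50 / 10.46 = 0.9081 m/day.
In each layer the seepage velocity is v_i = q/n_i, so the layer transit time is t_i = b_i·n_i / q:
  layer 1 (fine sand): t_1 = 7.08 × 0.26 / 0.9081 = 2.027 d
  layer 2 (clean gravel): t_2 = 9.00 × 0.28 / 0.9081 = 2.775 d
Total t = Σ t_i = 4.802 days.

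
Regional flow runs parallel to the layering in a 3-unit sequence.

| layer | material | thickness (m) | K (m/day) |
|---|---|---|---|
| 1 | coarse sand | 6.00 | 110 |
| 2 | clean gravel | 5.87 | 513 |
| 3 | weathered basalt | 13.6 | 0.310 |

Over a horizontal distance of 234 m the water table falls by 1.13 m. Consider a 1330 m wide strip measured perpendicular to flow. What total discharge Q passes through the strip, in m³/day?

23600

Flow is parallel to layering, so each bed carries its own Darcy discharge and the transmissivities add.
Σ(K_i·b_i) = 110×6.00 + 513×5.87 + 0.310×13.6 = 3676 m²/day.
Hydraulic gradient i = Δh / L = 1.13 / 234 = 0.004829.
Q = Σ(K_i·b_i) · W · i = 3676 × 1330 × 0.004829 = 23607 m³/day.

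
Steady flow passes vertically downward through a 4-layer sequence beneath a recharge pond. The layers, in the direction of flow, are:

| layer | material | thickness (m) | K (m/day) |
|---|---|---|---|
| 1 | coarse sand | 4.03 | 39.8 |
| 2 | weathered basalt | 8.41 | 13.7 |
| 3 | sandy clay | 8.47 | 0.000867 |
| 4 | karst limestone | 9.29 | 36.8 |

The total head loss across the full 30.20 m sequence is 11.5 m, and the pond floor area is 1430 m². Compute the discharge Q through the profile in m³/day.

Flow is perpendicular to layering, so the layers act in series and the equivalent K is the thickness-weighted harmonic mean.
Total thickness L = 4.03 + 8.41 + 8.47 + 9.29 = 30.20 m.
Σ(b_i/K_i) = 4.03/39.8 + 8.41/13.7 + 8.47/0.000867 + 9.29/36.8 = 9770 d.
K_eq = L / Σ(b_i/K_i) = 30.20 / 9770 = 0.003091 m/day.
Q = K_eq · A · (Δh/L) = 0.003091 × 1430 × (11.5/30.20) = 1.683 m³/day.

1.68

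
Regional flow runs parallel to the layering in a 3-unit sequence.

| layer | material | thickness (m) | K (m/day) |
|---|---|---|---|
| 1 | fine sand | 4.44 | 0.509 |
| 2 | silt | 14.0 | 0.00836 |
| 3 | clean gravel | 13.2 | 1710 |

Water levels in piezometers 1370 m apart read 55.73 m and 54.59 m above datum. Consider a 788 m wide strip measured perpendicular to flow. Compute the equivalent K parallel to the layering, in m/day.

Flow is parallel to layering, so each bed carries its own Darcy discharge and the transmissivities add.
Σ(K_i·b_i) = 0.509×4.44 + 0.00836×14.0 + 1710×13.2 = 22574 m²/day.
Total thickness b = 31.64 m, so K_eq = Σ(K_i·b_i)/b = 713.5 m/day.

713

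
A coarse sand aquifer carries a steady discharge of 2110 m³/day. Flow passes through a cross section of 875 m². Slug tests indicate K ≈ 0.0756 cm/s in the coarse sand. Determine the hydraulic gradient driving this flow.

Convert K: 0.0756 cm/s × 864 = 65.32 m/day.
From Q = K·A·i, i = Q / (K·A) = 2110 / (65.32 × 875.0) = 0.03692.

0.0369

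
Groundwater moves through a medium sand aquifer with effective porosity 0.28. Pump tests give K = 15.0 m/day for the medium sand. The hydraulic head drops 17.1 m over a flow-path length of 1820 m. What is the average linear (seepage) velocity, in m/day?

Hydraulic gradient i = Δh / L = 17.1 / 1820 = 0.009396.
Darcy flux q = K · i = 15.00 × 0.009396 = 0.1409 m/day.
Seepage velocity v = q / n_e = 0.1409 / 0.28 = 0.5033 m/day.

0.503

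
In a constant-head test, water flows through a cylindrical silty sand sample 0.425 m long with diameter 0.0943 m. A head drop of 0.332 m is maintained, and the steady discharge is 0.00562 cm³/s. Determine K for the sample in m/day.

Cross-sectional area A = π·(d/2)² = π × (0.0943/2)² = 0.006984 m².
Convert discharge: 0.00562 cm³/s = 5.620e-09 m³/s.
Darcy's law rearranged: K = Q·L / (A·Δh) = 5.620e-09 × 0.425 / (0.006984 × 0.332) = 1.030e-06 m/s = 0.08900 m/day.

0.0890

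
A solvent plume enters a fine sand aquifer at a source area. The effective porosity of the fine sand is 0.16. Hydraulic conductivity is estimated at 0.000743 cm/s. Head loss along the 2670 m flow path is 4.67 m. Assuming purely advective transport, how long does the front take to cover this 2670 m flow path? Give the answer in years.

Convert K: 0.000743 cm/s × 864 = 0.6420 m/day.
Hydraulic gradient i = Δh / L = 4.67 / 2670 = 0.001749.
Darcy flux q = K · i = 0.6420 × 0.001749 = 0.001123 m/day.
Seepage velocity v = q / n_e = 0.001123 / 0.16 = 0.007018 m/day.
Travel time t = L / v = 2670 / 0.007018 = 3.805e+05 days = 1042 years.

1040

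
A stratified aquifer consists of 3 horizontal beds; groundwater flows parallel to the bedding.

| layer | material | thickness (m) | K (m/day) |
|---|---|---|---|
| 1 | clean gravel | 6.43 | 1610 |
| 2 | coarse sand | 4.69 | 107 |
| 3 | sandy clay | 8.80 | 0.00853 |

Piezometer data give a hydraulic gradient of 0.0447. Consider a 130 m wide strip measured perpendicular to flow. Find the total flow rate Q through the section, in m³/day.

63100

Flow is parallel to layering, so each bed carries its own Darcy discharge and the transmissivities add.
Σ(K_i·b_i) = 1610×6.43 + 107×4.69 + 0.00853×8.80 = 10854 m²/day.
Hydraulic gradient i = 0.0447.
Q = Σ(K_i·b_i) · W · i = 10854 × 130 × 0.04470 = 63074 m³/day.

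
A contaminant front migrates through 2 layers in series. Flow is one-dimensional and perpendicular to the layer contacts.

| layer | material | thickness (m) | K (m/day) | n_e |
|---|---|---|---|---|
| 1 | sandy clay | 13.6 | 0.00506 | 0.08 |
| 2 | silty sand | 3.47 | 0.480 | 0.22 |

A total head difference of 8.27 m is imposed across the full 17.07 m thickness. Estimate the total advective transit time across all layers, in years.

With flow normal to the layers, continuity requires the same specific discharge q through every layer.
Σ(b_i/K_i) = 13.6/0.00506 + 3.47/0.480 = 2695 d.
q = Δh / Σ(b_i/K_i) = 8.27 / 2695 = 0.003069 m/day.
In each layer the seepage velocity is v_i = q/n_i, so the layer transit time is t_i = b_i·n_i / q:
  layer 1 (sandy clay): t_1 = 13.6 × 0.08 / 0.003069 = 354.6 d
  layer 2 (silty sand): t_2 = 3.47 × 0.22 / 0.003069 = 248.8 d
Total t = Σ t_i = 603.3 days = 1.652 years.

1.65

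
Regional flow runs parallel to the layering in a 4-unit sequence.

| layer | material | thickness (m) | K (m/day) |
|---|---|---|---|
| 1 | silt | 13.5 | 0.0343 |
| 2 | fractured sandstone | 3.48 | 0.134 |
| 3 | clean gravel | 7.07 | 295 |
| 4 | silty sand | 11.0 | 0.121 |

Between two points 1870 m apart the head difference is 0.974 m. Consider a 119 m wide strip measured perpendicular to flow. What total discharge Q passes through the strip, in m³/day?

Flow is parallel to layering, so each bed carries its own Darcy discharge and the transmissivities add.
Σ(K_i·b_i) = 0.0343×13.5 + 0.134×3.48 + 295×7.07 + 0.121×11.0 = 2088 m²/day.
Hydraulic gradient i = Δh / L = 0.974 / 1870 = 0.0005209.
Q = Σ(K_i·b_i) · W · i = 2088 × 119 × 0.0005209 = 129.4 m³/day.

129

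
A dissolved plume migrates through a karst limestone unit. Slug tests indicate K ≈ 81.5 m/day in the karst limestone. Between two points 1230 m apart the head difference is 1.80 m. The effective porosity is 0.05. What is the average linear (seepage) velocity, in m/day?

Hydraulic gradient i = Δh / L = 1.80 / 1230 = 0.001463.
Darcy flux q = K · i = 81.50 × 0.001463 = 0.1193 m/day.
Seepage velocity v = q / n_e = 0.1193 / 0.05 = 2.385 m/day.

2.39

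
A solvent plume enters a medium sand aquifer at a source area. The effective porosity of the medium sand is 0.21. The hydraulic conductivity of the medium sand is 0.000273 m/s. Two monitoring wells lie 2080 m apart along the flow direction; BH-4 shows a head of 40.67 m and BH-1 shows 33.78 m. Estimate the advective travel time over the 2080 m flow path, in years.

15.3

Convert K: 0.000273 m/s × 86400 = 23.59 m/day.
Hydraulic gradient i = (40.67 − 33.78) / 2080 = 6.89 / 2080 = 0.003312.
Darcy flux q = K · i = 23.59 × 0.003312 = 0.07813 m/day.
Seepage velocity v = q / n_e = 0.07813 / 0.21 = 0.3721 m/day.
Travel time t = L / v = 2080 / 0.3721 = 5590 days = 15.31 years.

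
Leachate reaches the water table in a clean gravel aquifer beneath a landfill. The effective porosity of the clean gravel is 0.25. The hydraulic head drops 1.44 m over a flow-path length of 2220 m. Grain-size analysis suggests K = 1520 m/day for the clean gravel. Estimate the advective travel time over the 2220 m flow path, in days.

563

Hydraulic gradient i = Δh / L = 1.44 / 2220 = 0.0006486.
Darcy flux q = K · i = 1520 × 0.0006486 = 0.9859 m/day.
Seepage velocity v = q / n_e = 0.9859 / 0.25 = 3.944 m/day.
Travel time t = L / v = 2220 / 3.944 = 562.9 days.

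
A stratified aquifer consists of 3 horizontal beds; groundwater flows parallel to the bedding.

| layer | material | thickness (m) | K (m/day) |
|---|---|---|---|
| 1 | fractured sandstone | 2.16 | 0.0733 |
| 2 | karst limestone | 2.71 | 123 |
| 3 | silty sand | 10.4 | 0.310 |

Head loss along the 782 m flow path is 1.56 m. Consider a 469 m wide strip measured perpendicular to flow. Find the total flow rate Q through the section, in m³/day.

315

Flow is parallel to layering, so each bed carries its own Darcy discharge and the transmissivities add.
Σ(K_i·b_i) = 0.0733×2.16 + 123×2.71 + 0.310×10.4 = 336.7 m²/day.
Hydraulic gradient i = Δh / L = 1.56 / 782 = 0.001995.
Q = Σ(K_i·b_i) · W · i = 336.7 × 469 × 0.001995 = 315.0 m³/day.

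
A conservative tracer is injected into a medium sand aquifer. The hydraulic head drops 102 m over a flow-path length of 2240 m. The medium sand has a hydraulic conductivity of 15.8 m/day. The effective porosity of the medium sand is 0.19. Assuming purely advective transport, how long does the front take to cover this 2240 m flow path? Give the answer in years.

1.62

Hydraulic gradient i = Δh / L = 102 / 2240 = 0.04554.
Darcy flux q = K · i = 15.80 × 0.04554 = 0.7195 m/day.
Seepage velocity v = q / n_e = 0.7195 / 0.19 = 3.787 m/day.
Travel time t = L / v = 2240 / 3.787 = 591.6 days = 1.620 years.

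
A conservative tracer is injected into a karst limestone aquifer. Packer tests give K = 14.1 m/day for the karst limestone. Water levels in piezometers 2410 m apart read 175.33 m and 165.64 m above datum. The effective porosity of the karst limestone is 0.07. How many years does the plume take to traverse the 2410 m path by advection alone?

Hydraulic gradient i = (175.33 − 165.64) / 2410 = 9.69 / 2410 = 0.004021.
Darcy flux q = K · i = 14.10 × 0.004021 = 0.05669 m/day.
Seepage velocity v = q / n_e = 0.05669 / 0.07 = 0.8099 m/day.
Travel time t = L / v = 2410 / 0.8099 = 2976 days = 8.147 years.

8.15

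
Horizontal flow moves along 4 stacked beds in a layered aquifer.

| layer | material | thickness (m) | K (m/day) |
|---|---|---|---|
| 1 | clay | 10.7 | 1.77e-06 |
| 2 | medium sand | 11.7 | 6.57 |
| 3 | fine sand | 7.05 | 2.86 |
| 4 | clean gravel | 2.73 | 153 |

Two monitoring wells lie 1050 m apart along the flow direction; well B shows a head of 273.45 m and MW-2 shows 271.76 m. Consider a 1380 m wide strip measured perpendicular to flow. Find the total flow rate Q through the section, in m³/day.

Flow is parallel to layering, so each bed carries its own Darcy discharge and the transmissivities add.
Σ(K_i·b_i) = 1.77e-06×10.7 + 6.57×11.7 + 2.86×7.05 + 153×2.73 = 514.7 m²/day.
Hydraulic gradient i = (273.45 − 271.76) / 1050 = 1.69 / 1050 = 0.001610.
Q = Σ(K_i·b_i) · W · i = 514.7 × 1380 × 0.001610 = 1143 m³/day.

1140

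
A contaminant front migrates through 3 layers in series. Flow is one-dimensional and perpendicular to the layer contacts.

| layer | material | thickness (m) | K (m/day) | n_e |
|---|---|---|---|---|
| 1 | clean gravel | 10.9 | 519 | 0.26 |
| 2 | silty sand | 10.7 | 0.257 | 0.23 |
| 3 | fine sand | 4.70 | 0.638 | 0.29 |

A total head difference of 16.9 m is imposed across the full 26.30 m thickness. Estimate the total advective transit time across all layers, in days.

19.3

With flow normal to the layers, continuity requires the same specific discharge q through every layer.
Σ(b_i/K_i) = 10.9/519 + 10.7/0.257 + 4.70/0.638 = 49.02 d.
q = Δh / Σ(b_i/K_i) = 16.9 / 49.02 = 0.3447 m/day.
In each layer the seepage velocity is v_i = q/n_i, so the layer transit time is t_i = b_i·n_i / q:
  layer 1 (clean gravel): t_1 = 10.9 × 0.26 / 0.3447 = 8.221 d
  layer 2 (silty sand): t_2 = 10.7 × 0.23 / 0.3447 = 7.139 d
  layer 3 (fine sand): t_3 = 4.70 × 0.29 / 0.3447 = 3.954 d
Total t = Σ t_i = 19.31 days.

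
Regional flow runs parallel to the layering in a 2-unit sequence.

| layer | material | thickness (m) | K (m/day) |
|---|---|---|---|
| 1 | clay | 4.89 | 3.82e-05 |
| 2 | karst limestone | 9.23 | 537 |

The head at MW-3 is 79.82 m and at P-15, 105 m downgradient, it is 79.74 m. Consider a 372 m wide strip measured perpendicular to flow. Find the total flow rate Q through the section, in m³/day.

Flow is parallel to layering, so each bed carries its own Darcy discharge and the transmissivities add.
Σ(K_i·b_i) = 3.82e-05×4.89 + 537×9.23 = 4957 m²/day.
Hydraulic gradient i = (79.82 − 79.74) / 105 = 0.08 / 105 = 0.0007619.
Q = Σ(K_i·b_i) · W · i = 4957 × 372 × 0.0007619 = 1405 m³/day.

1400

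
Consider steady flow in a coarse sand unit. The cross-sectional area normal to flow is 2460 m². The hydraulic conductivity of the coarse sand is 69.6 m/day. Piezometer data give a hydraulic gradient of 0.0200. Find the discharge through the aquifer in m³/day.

3420

Hydraulic gradient i = 0.0200.
Darcy's law: Q = K · A · i = 69.60 × 2460 × 0.02000 = 3424 m³/day.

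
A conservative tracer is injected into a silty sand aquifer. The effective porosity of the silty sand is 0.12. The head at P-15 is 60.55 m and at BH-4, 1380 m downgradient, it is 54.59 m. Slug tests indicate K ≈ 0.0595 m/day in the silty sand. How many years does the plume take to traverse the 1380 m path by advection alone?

1760

Hydraulic gradient i = (60.55 − 54.59) / 1380 = 5.96 / 1380 = 0.004319.
Darcy flux q = K · i = 0.05950 × 0.004319 = 0.0002570 m/day.
Seepage velocity v = q / n_e = 0.0002570 / 0.12 = 0.002141 m/day.
Travel time t = L / v = 1380 / 0.002141 = 6.444e+05 days = 1764 years.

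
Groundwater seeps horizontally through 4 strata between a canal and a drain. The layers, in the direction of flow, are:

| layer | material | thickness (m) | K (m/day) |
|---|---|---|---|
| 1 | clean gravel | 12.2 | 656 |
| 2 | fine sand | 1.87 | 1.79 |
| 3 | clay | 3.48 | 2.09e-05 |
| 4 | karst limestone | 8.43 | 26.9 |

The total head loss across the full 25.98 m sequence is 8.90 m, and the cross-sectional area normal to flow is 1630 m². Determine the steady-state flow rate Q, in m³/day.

0.0871

Flow is perpendicular to layering, so the layers act in series and the equivalent K is the thickness-weighted harmonic mean.
Total thickness L = 12.2 + 1.87 + 3.48 + 8.43 = 25.98 m.
Σ(b_i/K_i) = 12.2/656 + 1.87/1.79 + 3.48/2.09e-05 + 8.43/26.9 = 1.665e+05 d.
K_eq = L / Σ(b_i/K_i) = 25.98 / 1.665e+05 = 0.0001560 m/day.
Q = K_eq · A · (Δh/L) = 0.0001560 × 1630 × (8.90/25.98) = 0.08712 m³/day.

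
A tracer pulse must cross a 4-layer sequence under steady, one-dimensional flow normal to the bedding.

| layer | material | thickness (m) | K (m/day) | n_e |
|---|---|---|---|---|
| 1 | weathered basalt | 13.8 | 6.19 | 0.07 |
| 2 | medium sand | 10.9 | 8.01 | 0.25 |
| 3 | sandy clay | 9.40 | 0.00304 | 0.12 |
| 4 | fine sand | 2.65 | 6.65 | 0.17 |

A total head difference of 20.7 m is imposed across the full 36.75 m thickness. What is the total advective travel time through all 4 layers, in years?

2.16

With flow normal to the layers, continuity requires the same specific discharge q through every layer.
Σ(b_i/K_i) = 13.8/6.19 + 10.9/8.01 + 9.40/0.00304 + 2.65/6.65 = 3096 d.
q = Δh / Σ(b_i/K_i) = 20.7 / 3096 = 0.006686 m/day.
In each layer the seepage velocity is v_i = q/n_i, so the layer transit time is t_i = b_i·n_i / q:
  layer 1 (weathered basalt): t_1 = 13.8 × 0.07 / 0.006686 = 144.5 d
  layer 2 (medium sand): t_2 = 10.9 × 0.25 / 0.006686 = 407.6 d
  layer 3 (sandy clay): t_3 = 9.40 × 0.12 / 0.006686 = 168.7 d
  layer 4 (fine sand): t_4 = 2.65 × 0.17 / 0.006686 = 67.38 d
Total t = Σ t_i = 788.2 days = 2.158 years.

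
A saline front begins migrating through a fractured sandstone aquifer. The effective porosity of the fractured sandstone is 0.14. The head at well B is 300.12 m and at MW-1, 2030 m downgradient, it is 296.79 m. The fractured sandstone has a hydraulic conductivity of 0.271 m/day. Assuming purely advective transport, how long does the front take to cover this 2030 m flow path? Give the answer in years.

Hydraulic gradient i = (300.12 − 296.79) / 2030 = 3.33 / 2030 = 0.001640.
Darcy flux q = K · i = 0.2710 × 0.001640 = 0.0004445 m/day.
Seepage velocity v = q / n_e = 0.0004445 / 0.14 = 0.003175 m/day.
Travel time t = L / v = 2030 / 0.003175 = 6.393e+05 days = 1750 years.

1750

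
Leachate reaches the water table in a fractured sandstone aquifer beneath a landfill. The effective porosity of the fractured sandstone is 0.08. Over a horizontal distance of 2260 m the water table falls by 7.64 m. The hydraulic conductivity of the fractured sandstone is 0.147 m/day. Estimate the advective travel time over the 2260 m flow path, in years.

996

Hydraulic gradient i = Δh / L = 7.64 / 2260 = 0.003381.
Darcy flux q = K · i = 0.1470 × 0.003381 = 0.0004969 m/day.
Seepage velocity v = q / n_e = 0.0004969 / 0.08 = 0.006212 m/day.
Travel time t = L / v = 2260 / 0.006212 = 3.638e+05 days = 996.1 years.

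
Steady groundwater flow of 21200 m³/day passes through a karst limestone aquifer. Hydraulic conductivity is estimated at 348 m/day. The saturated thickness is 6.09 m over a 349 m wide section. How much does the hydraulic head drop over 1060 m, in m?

30.4

Cross-sectional area A = 349 × 6.09 = 2125 m².
From Q = K·A·i, i = Q / (K·A) = 21200 / (348.0 × 2125) = 0.02866.
Head loss Δh = i · L = 0.02866 × 1060 = 30.38 m.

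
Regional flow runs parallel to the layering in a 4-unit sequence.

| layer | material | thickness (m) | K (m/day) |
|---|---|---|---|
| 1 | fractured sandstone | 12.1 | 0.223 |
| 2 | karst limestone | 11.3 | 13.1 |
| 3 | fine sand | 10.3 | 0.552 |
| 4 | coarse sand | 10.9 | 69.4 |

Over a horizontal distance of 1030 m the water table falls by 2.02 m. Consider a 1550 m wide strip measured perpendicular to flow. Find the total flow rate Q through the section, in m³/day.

Flow is parallel to layering, so each bed carries its own Darcy discharge and the transmissivities add.
Σ(K_i·b_i) = 0.223×12.1 + 13.1×11.3 + 0.552×10.3 + 69.4×10.9 = 912.9 m²/day.
Hydraulic gradient i = Δh / L = 2.02 / 1030 = 0.001961.
Q = Σ(K_i·b_i) · W · i = 912.9 × 1550 × 0.001961 = 2775 m³/day.

2770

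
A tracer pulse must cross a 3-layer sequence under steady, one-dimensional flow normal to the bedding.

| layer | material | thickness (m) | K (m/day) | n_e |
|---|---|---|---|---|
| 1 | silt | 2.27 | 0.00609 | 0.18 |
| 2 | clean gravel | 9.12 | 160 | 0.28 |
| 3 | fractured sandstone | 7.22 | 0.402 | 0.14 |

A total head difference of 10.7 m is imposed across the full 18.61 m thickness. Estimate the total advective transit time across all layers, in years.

0.397

With flow normal to the layers, continuity requires the same specific discharge q through every layer.
Σ(b_i/K_i) = 2.27/0.00609 + 9.12/160 + 7.22/0.402 = 390.8 d.
q = Δh / Σ(b_i/K_i) = 10.7 / 390.8 = 0.02738 m/day.
In each layer the seepage velocity is v_i = q/n_i, so the layer transit time is t_i = b_i·n_i / q:
  layer 1 (silt): t_1 = 2.27 × 0.18 / 0.02738 = 14.92 d
  layer 2 (clean gravel): t_2 = 9.12 × 0.28 / 0.02738 = 93.26 d
  layer 3 (fractured sandstone): t_3 = 7.22 × 0.14 / 0.02738 = 36.91 d
Total t = Σ t_i = 145.1 days = 0.3972 years.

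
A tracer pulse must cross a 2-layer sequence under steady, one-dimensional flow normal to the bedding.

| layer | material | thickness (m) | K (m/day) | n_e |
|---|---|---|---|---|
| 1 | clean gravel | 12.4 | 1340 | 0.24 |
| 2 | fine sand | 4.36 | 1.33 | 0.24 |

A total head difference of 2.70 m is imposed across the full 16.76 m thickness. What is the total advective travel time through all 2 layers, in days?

4.90

With flow normal to the layers, continuity requires the same specific discharge q through every layer.
Σ(b_i/K_i) = 12.4/1340 + 4.36/1.33 = 3.287 d.
q = Δh / Σ(b_i/K_i) = 2.70 / 3.287 = 0.8213 m/day.
In each layer the seepage velocity is v_i = q/n_i, so the layer transit time is t_i = b_i·n_i / q:
  layer 1 (clean gravel): t_1 = 12.4 × 0.24 / 0.8213 = 3.623 d
  layer 2 (fine sand): t_2 = 4.36 × 0.24 / 0.8213 = 1.274 d
Total t = Σ t_i = 4.898 days.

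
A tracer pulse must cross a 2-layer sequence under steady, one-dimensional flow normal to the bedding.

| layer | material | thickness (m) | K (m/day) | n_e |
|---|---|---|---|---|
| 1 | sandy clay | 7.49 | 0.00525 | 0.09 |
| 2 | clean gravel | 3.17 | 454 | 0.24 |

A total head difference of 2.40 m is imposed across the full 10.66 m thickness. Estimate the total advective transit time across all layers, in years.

2.34

With flow normal to the layers, continuity requires the same specific discharge q through every layer.
Σ(b_i/K_i) = 7.49/0.00525 + 3.17/454 = 1427 d.
q = Δh / Σ(b_i/K_i) = 2.40 / 1427 = 0.001682 m/day.
In each layer the seepage velocity is v_i = q/n_i, so the layer transit time is t_i = b_i·n_i / q:
  layer 1 (sandy clay): t_1 = 7.49 × 0.09 / 0.001682 = 400.7 d
  layer 2 (clean gravel): t_2 = 3.17 × 0.24 / 0.001682 = 452.3 d
Total t = Σ t_i = 853.0 days = 2.335 years.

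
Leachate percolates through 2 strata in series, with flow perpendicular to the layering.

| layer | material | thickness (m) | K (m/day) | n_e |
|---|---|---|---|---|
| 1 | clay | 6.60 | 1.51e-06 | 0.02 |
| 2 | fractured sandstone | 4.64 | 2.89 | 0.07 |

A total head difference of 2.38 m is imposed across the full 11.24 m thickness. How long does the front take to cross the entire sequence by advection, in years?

2300

With flow normal to the layers, continuity requires the same specific discharge q through every layer.
Σ(b_i/K_i) = 6.60/1.51e-06 + 4.64/2.89 = 4.371e+06 d.
q = Δh / Σ(b_i/K_i) = 2.38 / 4.371e+06 = 5.445e-07 m/day.
In each layer the seepage velocity is v_i = q/n_i, so the layer transit time is t_i = b_i·n_i / q:
  layer 1 (clay): t_1 = 6.60 × 0.02 / 5.445e-07 = 2.424e+05 d
  layer 2 (fractured sandstone): t_2 = 4.64 × 0.07 / 5.445e-07 = 5.965e+05 d
Total t = Σ t_i = 8.389e+05 days = 2297 years.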